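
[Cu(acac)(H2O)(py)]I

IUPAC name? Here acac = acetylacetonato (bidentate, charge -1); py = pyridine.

The 1 iodide counter-ion carries a total charge of -1, so each complex ion is 1+.
Ligand charges: 1×aqua (neutral), 1×acetylacetonato (-1 each), 1×pyridine (neutral); total -1. So Cu + (-1) = 1+, giving Cu = +2.
Ligands are named alphabetically: acetylacetonato before aqua before pyridine.

(acetylacetonato)aqua(pyridine)copper(II) iodide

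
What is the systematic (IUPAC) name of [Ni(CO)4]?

There is no counter-ion, so the complex is neutral overall.
Ligand charges: 4×carbonyl (neutral); total 0. So Ni + (0) = 0, giving Ni = 0.

tetracarbonylnickel(0)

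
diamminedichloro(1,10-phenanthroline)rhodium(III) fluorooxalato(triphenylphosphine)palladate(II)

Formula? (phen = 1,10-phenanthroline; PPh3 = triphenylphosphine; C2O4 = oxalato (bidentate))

[RhCl2(NH3)2(phen)][Pd(C2O4)F(PPh3)]

Cation [Rh…]: ligand charges -2, Rh(III) ⇒ ion charge 1+.
Anion [Pd…]: ligand charges -3, Pd(II) ⇒ ion charge 1−.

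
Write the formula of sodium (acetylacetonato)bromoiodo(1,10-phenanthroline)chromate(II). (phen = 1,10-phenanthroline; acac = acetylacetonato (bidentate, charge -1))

Na[Cr(acac)BrI(phen)]

Ligands: 1 bromo (Br, -1), 1 1,10-phenanthroline (phen, neutral), 1 acetylacetonato (acac, -1), 1 iodo (I, -1). Ligand charge sum = -3.
With Cr in oxidation state +2, the complex ion is [Cr...]^1−.
Charge balance with sodium (+1) requires 1 complex ion per 1 sodium.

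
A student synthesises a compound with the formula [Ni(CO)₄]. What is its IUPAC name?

There is no counter-ion, so the complex is neutral overall.
Ligand charges: 4×carbonyl (neutral); total 0. So Ni + (0) = 0, giving Ni = 0.

tetracarbonylnickel(0)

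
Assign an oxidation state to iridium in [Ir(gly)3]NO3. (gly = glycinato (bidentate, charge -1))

+4

1 nitrate outside the brackets (-1 each) → the complex ion is 1+.
Ligand charges: 3×gly = -3; sum -3.
Ir + (-3) = 1+ ⇒ Ir is +4.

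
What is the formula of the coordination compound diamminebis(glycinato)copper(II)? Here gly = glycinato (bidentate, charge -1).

[Cu(gly)2(NH3)2]

Ligands: 2 ammine (NH3, neutral), 2 glycinato (gly, -1). Ligand charge sum = -2.
With Cu in oxidation state +2, the complex ion is [Cu...].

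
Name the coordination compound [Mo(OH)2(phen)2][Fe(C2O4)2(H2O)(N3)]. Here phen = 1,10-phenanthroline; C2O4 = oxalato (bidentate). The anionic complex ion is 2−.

The complex anion is given as 2−; its ligand charges sum to -5, so Fe = +3.
A 1:1 salt means the cation carries the equal and opposite charge, 2+.
Cation: ligand charges sum to -2; for the ion to be 2+, Mo = +4.

dihydroxobis(1,10-phenanthroline)molybdenum(IV) aquaazidodioxalatoferrate(III)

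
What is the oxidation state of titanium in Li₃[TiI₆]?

+3

3 lithium outside the brackets (+1 each) → the complex ion is 3−.
Ligand charges: 6×I = -6; sum -6.
Ti + (-6) = 3− ⇒ Ti is +3.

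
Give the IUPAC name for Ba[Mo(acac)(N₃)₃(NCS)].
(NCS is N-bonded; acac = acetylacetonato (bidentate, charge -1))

barium (acetylacetonato)triazidoisothiocyanatomolybdate(III)

The 1 barium counter-ion carries a total charge of +2, so each complex ion is 2−.
Ligand charges: 1×isothiocyanato (-1 each), 1×acetylacetonato (-1 each), 3×azido (-1 each); total -5. So Mo + (-5) = 2−, giving Mo = +3.
The complex ion is anionic, so molybdenum takes the -ate form molybdate(III).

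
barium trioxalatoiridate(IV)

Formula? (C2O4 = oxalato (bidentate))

Ligands: 3 oxalato (C2O4, -2). Ligand charge sum = -6.
With Ir in oxidation state +4, the complex ion is [Ir...]^2−.
Charge balance with barium (+2) requires 1 complex ion per 1 barium.

Ba[Ir(C2O4)3]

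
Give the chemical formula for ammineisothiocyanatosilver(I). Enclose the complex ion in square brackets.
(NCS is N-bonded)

Ligands: 1 ammine (NH3, neutral), 1 isothiocyanato (NCS, -1). Ligand charge sum = -1.
With Ag in oxidation state +1, the complex ion is [Ag...].

[Ag(NCS)(NH3)]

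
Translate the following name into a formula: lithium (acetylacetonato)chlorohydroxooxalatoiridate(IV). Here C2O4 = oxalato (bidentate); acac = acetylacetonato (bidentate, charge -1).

Ligands: 1 oxalato (C2O4, -2), 1 hydroxo (OH, -1), 1 chloro (Cl, -1), 1 acetylacetonato (acac, -1). Ligand charge sum = -5.
Charge balance with lithium (+1) requires 1 complex ion per 1 lithium.

Li[Ir(acac)(C2O4)Cl(OH)]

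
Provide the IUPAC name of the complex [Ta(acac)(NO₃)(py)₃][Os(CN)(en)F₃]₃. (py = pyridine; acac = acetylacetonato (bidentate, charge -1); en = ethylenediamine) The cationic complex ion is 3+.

(acetylacetonato)nitratotris(pyridine)tantalum(V) cyano(ethylenediamine)trifluoroosmate(III)

Both ions are complex: the cation is named first with the plain metal name, the anion second with the -ate form; each ion's ligands are alphabetised independently.
The complex cation is given as 3+; its ligand charges sum to -2, so Ta = +5.
With 3 anions per cation, each anion must be 3/3 = 1−.
Anion: ligand charges sum to -4; for the ion to be 1−, Os = +3.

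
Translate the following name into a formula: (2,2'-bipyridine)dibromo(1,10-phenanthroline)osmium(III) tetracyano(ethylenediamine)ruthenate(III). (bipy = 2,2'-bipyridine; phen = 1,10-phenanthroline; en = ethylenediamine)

[Os(bipy)Br2(phen)][Ru(CN)4(en)]

Cation [Os…]: ligand charges -2, Os(III) ⇒ ion charge 1+.
Anion [Ru…]: ligand charges -4, Ru(III) ⇒ ion charge 1−.
One 1+ cation balances one 1− anion.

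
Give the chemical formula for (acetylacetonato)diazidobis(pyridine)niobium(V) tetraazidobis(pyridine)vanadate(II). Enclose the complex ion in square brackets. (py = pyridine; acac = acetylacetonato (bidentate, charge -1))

[Nb(acac)(N3)2(py)2][V(N3)4(py)2]

Cation [Nb…]: ligand charges -3, Nb(V) ⇒ ion charge 2+.
Anion [V…]: ligand charges -4, V(II) ⇒ ion charge 2−.
One 2+ cation balances one 2− anion.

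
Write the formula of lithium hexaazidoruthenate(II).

Ligands: 6 azido (N3, -1). Ligand charge sum = -6.
With Ru in oxidation state +2, the complex ion is [Ru...]^4−.
Charge balance with lithium (+1) requires 1 complex ion per 4 lithium.

Li4[Ru(N3)6]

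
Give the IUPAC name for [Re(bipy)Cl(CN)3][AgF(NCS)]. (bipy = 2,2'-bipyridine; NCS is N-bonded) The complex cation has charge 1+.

(2,2'-bipyridine)chlorotricyanorhenium(V) fluoroisothiocyanatoargentate(I)

Both ions are complex: the cation is named first with the plain metal name, the anion second with the -ate form; each ion's ligands are alphabetised independently.
The complex cation is given as 1+; its ligand charges sum to -4, so Re = +5.
A 1:1 salt means the anion carries the equal and opposite charge, 1−.
Anion: ligand charges sum to -2; for the ion to be 1−, Ag = +1.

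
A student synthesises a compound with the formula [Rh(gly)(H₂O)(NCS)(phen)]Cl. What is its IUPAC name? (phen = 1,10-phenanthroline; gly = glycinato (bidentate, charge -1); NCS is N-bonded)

The 1 chloride counter-ion carries a total charge of -1, so each complex ion is 1+.
Ligand charges: 1×1,10-phenanthroline (neutral), 1×glycinato (-1 each), 1×isothiocyanato (-1 each), 1×aqua (neutral); total -2. So Rh + (-2) = 1+, giving Rh = +3.
Ligands are named alphabetically: aqua before glycinato before isothiocyanato before phenanthroline.

aqua(glycinato)isothiocyanato(1,10-phenanthroline)rhodium(III) chloride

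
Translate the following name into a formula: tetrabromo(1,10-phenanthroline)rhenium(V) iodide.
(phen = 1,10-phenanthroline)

Ligands: 1 1,10-phenanthroline (phen, neutral), 4 bromo (Br, -1). Ligand charge sum = -4.
With Re in oxidation state +5, the complex ion is [Re...]^1+.
Charge balance with iodide (-1) requires 1 complex ion per 1 iodide.

[ReBr4(phen)]I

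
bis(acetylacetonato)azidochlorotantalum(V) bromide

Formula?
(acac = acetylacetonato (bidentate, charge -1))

Ligands: 1 azido (N3, -1), 1 chloro (Cl, -1), 2 acetylacetonato (acac, -1). Ligand charge sum = -4.
With Ta in oxidation state +5, the complex ion is [Ta...]^1+.
Charge balance with bromide (-1) requires 1 complex ion per 1 bromide.

[Ta(acac)2Cl(N3)]Br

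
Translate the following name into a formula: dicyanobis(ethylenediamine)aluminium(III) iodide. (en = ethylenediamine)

[Al(CN)2(en)2]I

Ligands: 2 cyano (CN, -1), 2 ethylenediamine (en, neutral). Ligand charge sum = -2.
With Al in oxidation state +3, the complex ion is [Al...]^1+.
Charge balance with iodide (-1) requires 1 complex ion per 1 iodide.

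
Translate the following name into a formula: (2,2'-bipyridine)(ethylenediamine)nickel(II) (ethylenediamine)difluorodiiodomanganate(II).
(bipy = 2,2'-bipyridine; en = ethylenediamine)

Cation [Ni…]: ligand charges 0, Ni(II) ⇒ ion charge 2+.
Anion [Mn…]: ligand charges -4, Mn(II) ⇒ ion charge 2−.

[Ni(bipy)(en)][Mn(en)F2I2]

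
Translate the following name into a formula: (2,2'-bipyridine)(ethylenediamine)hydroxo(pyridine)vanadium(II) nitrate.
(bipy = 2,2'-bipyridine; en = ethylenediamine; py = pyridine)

Ligands: 1 2,2'-bipyridine (bipy, neutral), 1 hydroxo (OH, -1), 1 ethylenediamine (en, neutral), 1 pyridine (py, neutral). Ligand charge sum = -1.
Charge balance with nitrate (-1) requires 1 complex ion per 1 nitrate.

[V(bipy)(en)(OH)(py)]NO3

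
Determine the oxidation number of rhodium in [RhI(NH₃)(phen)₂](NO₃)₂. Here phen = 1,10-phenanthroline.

2 nitrate outside the brackets (-1 each) → the complex ion is 2+.
Ligand charges: 2×phen neutral; 1×NH3 neutral; 1×I = -1; sum -1.
Rh + (-1) = 2+ ⇒ Rh is +3.

+3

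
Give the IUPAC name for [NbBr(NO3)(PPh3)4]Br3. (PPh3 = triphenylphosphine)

bromonitratotetrakis(triphenylphosphine)niobium(V) bromide

The 3 bromide counter-ions carry a total charge of -3, so each complex ion is 3+.
Ligand charges: 1×nitrato (-1 each), 1×bromo (-1 each), 4×triphenylphosphine (neutral); total -2. So Nb + (-2) = 3+, giving Nb = +5.
Ligands are named alphabetically: bromo before nitrato before triphenylphosphine.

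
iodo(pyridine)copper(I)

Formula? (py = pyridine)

[CuI(py)]

Ligands: 1 iodo (I, -1), 1 pyridine (py, neutral). Ligand charge sum = -1.
With Cu in oxidation state +1, the complex ion is [Cu...].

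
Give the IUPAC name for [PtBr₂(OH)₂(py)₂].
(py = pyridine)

dibromodihydroxobis(pyridine)platinum(IV)

There is no counter-ion, so the complex is neutral overall.
Ligand charges: 2×bromo (-1 each), 2×pyridine (neutral), 2×hydroxo (-1 each); total -4. So Pt + (-4) = 0, giving Pt = +4.
Ligands are named alphabetically: bromo before hydroxo before pyridine.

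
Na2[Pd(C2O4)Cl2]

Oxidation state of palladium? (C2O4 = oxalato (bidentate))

+2

2 sodium outside the brackets (+1 each) → the complex ion is 2−.
Ligand charges: 2×Cl = -2; 1×C2O4 = -2; sum -4.
Pd + (-4) = 2− ⇒ Pd is +2.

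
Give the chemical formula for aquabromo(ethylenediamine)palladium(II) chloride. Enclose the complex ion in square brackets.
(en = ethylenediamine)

Ligands: 1 bromo (Br, -1), 1 ethylenediamine (en, neutral), 1 aqua (H2O, neutral). Ligand charge sum = -1.
With Pd in oxidation state +2, the complex ion is [Pd...]^1+.
Charge balance with chloride (-1) requires 1 complex ion per 1 chloride.

[PdBr(en)(H2O)]Cl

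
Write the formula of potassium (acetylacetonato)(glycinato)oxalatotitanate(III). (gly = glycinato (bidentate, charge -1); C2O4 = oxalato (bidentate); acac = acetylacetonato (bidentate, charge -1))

Ligands: 1 glycinato (gly, -1), 1 oxalato (C2O4, -2), 1 acetylacetonato (acac, -1). Ligand charge sum = -4.
With Ti in oxidation state +3, the complex ion is [Ti...]^1−.
Charge balance with potassium (+1) requires 1 complex ion per 1 potassium.

K[Ti(acac)(C2O4)(gly)]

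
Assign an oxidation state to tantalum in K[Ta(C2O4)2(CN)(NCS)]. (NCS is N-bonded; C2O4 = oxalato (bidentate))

+5

1 potassium outside the brackets (+1 each) → the complex ion is 1−.
Ligand charges: 1×CN = -1; 1×NCS = -1; 2×C2O4 = -4; sum -6.
Ta + (-6) = 1− ⇒ Ta is +5.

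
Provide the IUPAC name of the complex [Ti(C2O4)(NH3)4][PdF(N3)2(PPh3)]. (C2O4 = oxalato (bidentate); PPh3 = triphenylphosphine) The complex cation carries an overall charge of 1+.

tetraammineoxalatotitanium(III) diazidofluoro(triphenylphosphine)palladate(II)

The complex cation is given as 1+; its ligand charges sum to -2, so Ti = +3.
A 1:1 salt means the anion carries the equal and opposite charge, 1−.
Anion: ligand charges sum to -3; for the ion to be 1−, Pd = +2.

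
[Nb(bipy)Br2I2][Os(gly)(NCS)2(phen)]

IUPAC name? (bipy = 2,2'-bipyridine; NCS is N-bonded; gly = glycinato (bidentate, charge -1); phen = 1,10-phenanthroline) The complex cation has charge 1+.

(2,2'-bipyridine)dibromodiiodoniobium(V) (glycinato)diisothiocyanato(1,10-phenanthroline)osmate(II)

Both ions are complex: the cation is named first with the plain metal name, the anion second with the -ate form; each ion's ligands are alphabetised independently.
The complex cation is given as 1+; its ligand charges sum to -4, so Nb = +5.
A 1:1 salt means the anion carries the equal and opposite charge, 1−.
Anion: ligand charges sum to -3; for the ion to be 1−, Os = +2.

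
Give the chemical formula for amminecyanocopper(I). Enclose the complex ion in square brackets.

Ligands: 1 cyano (CN, -1), 1 ammine (NH3, neutral). Ligand charge sum = -1.
With Cu in oxidation state +1, the complex ion is [Cu...].

[Cu(CN)(NH3)]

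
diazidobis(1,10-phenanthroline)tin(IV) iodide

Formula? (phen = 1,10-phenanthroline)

[Sn(N3)2(phen)2]I2

Ligands: 2 1,10-phenanthroline (phen, neutral), 2 azido (N3, -1). Ligand charge sum = -2.
With Sn in oxidation state +4, the complex ion is [Sn...]^2+.
Charge balance with iodide (-1) requires 1 complex ion per 2 iodide.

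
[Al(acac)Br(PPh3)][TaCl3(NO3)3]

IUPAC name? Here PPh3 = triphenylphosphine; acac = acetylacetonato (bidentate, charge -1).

(acetylacetonato)bromo(triphenylphosphine)aluminium(III) trichlorotrinitratotantalate(V)

Both ions are complex: the cation is named first with the plain metal name, the anion second with the -ate form; each ion's ligands are alphabetised independently.
Aluminium is always +3 in its complexes; the cation's ligand charges sum to -2, so the complex cation is 1+.
A 1:1 salt means the anion carries the equal and opposite charge, 1−.
Anion: ligand charges sum to -6; for the ion to be 1−, Ta = +5.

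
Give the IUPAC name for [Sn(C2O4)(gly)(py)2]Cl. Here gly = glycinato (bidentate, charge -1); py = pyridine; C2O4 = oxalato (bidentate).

The 1 chloride counter-ion carries a total charge of -1, so each complex ion is 1+.
Ligand charges: 1×glycinato (-1 each), 2×pyridine (neutral), 1×oxalato (-2 each); total -3. So Sn + (-3) = 1+, giving Sn = +4.
Ligands are named alphabetically: glycinato before oxalato before pyridine.

(glycinato)oxalatobis(pyridine)tin(IV) chloride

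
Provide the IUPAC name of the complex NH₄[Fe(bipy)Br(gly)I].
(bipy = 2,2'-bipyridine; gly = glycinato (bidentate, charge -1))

The 1 ammonium counter-ion carries a total charge of +1, so each complex ion is 1−.
Ligand charges: 1×bromo (-1 each), 1×2,2'-bipyridine (neutral), 1×iodo (-1 each), 1×glycinato (-1 each); total -3. So Fe + (-3) = 1−, giving Fe = +2.
Ligands are named alphabetically: bipyridine before bromo before glycinato before iodo.
The complex ion is anionic, so iron takes the -ate form ferrate(II).

ammonium (2,2'-bipyridine)bromo(glycinato)iodoferrate(II)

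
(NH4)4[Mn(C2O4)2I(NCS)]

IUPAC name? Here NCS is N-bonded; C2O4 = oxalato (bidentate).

ammonium iodoisothiocyanatodioxalatomanganate(II)

The 4 ammonium counter-ions carry a total charge of +4, so each complex ion is 4−.
Ligand charges: 1×isothiocyanato (-1 each), 2×oxalato (-2 each), 1×iodo (-1 each); total -6. So Mn + (-6) = 4−, giving Mn = +2.
The complex ion is anionic, so manganese takes the -ate form manganate(II).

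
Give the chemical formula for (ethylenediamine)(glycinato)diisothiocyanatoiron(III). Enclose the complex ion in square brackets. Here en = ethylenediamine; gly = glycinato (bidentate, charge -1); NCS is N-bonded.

Ligands: 1 ethylenediamine (en, neutral), 1 glycinato (gly, -1), 2 isothiocyanato (NCS, -1). Ligand charge sum = -3.
With Fe in oxidation state +3, the complex ion is [Fe...].

[Fe(en)(gly)(NCS)2]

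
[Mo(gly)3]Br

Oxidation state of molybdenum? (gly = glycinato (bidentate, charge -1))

+4

1 bromide outside the brackets (-1 each) → the complex ion is 1+.
Ligand charges: 3×gly = -3; sum -3.
Mo + (-3) = 1+ ⇒ Mo is +4.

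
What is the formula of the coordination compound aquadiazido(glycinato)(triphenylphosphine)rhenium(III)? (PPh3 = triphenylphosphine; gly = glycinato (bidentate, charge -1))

Ligands: 1 triphenylphosphine (PPh3, neutral), 1 aqua (H2O, neutral), 1 glycinato (gly, -1), 2 azido (N3, -1). Ligand charge sum = -3.
With Re in oxidation state +3, the complex ion is [Re...].

[Re(gly)(H2O)(N3)2(PPh3)]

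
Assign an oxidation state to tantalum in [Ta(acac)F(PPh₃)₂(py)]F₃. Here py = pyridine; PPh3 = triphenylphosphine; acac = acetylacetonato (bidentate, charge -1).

+5

3 fluoride outside the brackets (-1 each) → the complex ion is 3+.
Ligand charges: 1×py neutral; 2×PPh3 neutral; 1×acac = -1; 1×F = -1; sum -2.
Ta + (-2) = 3+ ⇒ Ta is +5.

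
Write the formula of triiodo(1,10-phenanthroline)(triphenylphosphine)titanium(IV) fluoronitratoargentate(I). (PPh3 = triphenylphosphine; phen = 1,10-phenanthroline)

[TiI3(phen)(PPh3)][AgF(NO3)]

Cation [Ti…]: ligand charges -3, Ti(IV) ⇒ ion charge 1+.
Anion [Ag…]: ligand charges -2, Ag(I) ⇒ ion charge 1−.
One 1+ cation balances one 1− anion.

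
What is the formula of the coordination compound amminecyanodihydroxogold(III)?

[Au(CN)(NH3)(OH)2]

Ligands: 1 cyano (CN, -1), 1 ammine (NH3, neutral), 2 hydroxo (OH, -1). Ligand charge sum = -3.
With Au in oxidation state +3, the complex ion is [Au...].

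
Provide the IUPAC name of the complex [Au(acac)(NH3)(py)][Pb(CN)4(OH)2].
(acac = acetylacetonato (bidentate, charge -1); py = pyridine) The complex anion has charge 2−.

(acetylacetonato)ammine(pyridine)gold(III) tetracyanodihydroxoplumbate(IV)

The complex anion is given as 2−; its ligand charges sum to -6, so Pb = +4.
A 1:1 salt means the cation carries the equal and opposite charge, 2+.
Cation: ligand charges sum to -1; for the ion to be 2+, Au = +3.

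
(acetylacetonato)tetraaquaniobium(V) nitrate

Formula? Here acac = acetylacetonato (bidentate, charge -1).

[Nb(acac)(H2O)4](NO3)4

Ligands: 1 acetylacetonato (acac, -1), 4 aqua (H2O, neutral). Ligand charge sum = -1.
Charge balance with nitrate (-1) requires 1 complex ion per 4 nitrate.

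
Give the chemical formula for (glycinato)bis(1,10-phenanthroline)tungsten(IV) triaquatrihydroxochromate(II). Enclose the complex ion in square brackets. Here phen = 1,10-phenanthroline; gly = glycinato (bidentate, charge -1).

Cation [W…]: ligand charges -1, W(IV) ⇒ ion charge 3+.
Anion [Cr…]: ligand charges -3, Cr(II) ⇒ ion charge 1−.
One 3+ cation requires 3 of the 1− anion.

[W(gly)(phen)2][Cr(H2O)3(OH)3]3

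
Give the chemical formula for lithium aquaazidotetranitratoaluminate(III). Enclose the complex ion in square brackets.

Li2[Al(H2O)(N3)(NO3)4]

Ligands: 4 nitrato (NO3, -1), 1 aqua (H2O, neutral), 1 azido (N3, -1). Ligand charge sum = -5.
Charge balance with lithium (+1) requires 1 complex ion per 2 lithium.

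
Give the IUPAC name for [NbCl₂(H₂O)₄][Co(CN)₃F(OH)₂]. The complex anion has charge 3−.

The complex anion is given as 3−; its ligand charges sum to -6, so Co = +3.
A 1:1 salt means the cation carries the equal and opposite charge, 3+.
Cation: ligand charges sum to -2; for the ion to be 3+, Nb = +5.

tetraaquadichloroniobium(V) tricyanofluorodihydroxocobaltate(III)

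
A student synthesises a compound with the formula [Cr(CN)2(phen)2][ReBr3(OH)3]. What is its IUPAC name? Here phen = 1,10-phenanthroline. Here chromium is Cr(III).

Both ions are complex: the cation is named first with the plain metal name, the anion second with the -ate form; each ion's ligands are alphabetised independently.
Cr is given as +3; the cation's ligand charges sum to -2, so the complex cation is 1+.
A 1:1 salt means the anion carries the equal and opposite charge, 1−.
Anion: ligand charges sum to -6; for the ion to be 1−, Re = +5.

dicyanobis(1,10-phenanthroline)chromium(III) tribromotrihydroxorhenate(V)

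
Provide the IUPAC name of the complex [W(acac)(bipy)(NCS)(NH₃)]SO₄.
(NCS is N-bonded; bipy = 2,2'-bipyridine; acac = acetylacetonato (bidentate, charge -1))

The 1 sulfate counter-ion carries a total charge of -2, so each complex ion is 2+.
Ligand charges: 1×isothiocyanato (-1 each), 1×ammine (neutral), 1×2,2'-bipyridine (neutral), 1×acetylacetonato (-1 each); total -2. So W + (-2) = 2+, giving W = +4.
Ligands are named alphabetically: acetylacetonato before ammine before bipyridine before isothiocyanato.

(acetylacetonato)ammine(2,2'-bipyridine)isothiocyanatotungsten(IV) sulfate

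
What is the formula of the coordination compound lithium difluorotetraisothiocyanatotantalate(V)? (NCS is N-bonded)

Ligands: 2 fluoro (F, -1), 4 isothiocyanato (NCS, -1). Ligand charge sum = -6.
Charge balance with lithium (+1) requires 1 complex ion per 1 lithium.

Li[TaF2(NCS)4]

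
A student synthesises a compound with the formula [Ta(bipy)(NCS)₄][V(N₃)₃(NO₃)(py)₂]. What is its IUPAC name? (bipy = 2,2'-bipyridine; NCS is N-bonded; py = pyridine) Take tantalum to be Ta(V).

Both ions are complex: the cation is named first with the plain metal name, the anion second with the -ate form; each ion's ligands are alphabetised independently.
Ta is given as +5; the cation's ligand charges sum to -4, so the complex cation is 1+.
A 1:1 salt means the anion carries the equal and opposite charge, 1−.
Anion: ligand charges sum to -4; for the ion to be 1−, V = +3.

(2,2'-bipyridine)tetraisothiocyanatotantalum(V) triazidonitratobis(pyridine)vanadate(III)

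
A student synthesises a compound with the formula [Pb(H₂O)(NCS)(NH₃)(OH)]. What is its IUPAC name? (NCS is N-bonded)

ammineaquahydroxoisothiocyanatolead(II)

There is no counter-ion, so the complex is neutral overall.
Ligand charges: 1×isothiocyanato (-1 each), 1×ammine (neutral), 1×aqua (neutral), 1×hydroxo (-1 each); total -2. So Pb + (-2) = 0, giving Pb = +2.
Ligands are named alphabetically: ammine before aqua before hydroxo before isothiocyanato.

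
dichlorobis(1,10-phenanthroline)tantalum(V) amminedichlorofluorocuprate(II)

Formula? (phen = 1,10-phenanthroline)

[TaCl2(phen)2][CuCl2F(NH3)]3

Cation [Ta…]: ligand charges -2, Ta(V) ⇒ ion charge 3+.
Anion [Cu…]: ligand charges -3, Cu(II) ⇒ ion charge 1−.
One 3+ cation requires 3 of the 1− anion.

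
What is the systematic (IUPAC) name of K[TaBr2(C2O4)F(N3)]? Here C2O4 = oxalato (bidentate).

potassium azidodibromofluorooxalatotantalate(V)

The 1 potassium counter-ion carries a total charge of +1, so each complex ion is 1−.
Ligand charges: 1×azido (-1 each), 1×fluoro (-1 each), 1×oxalato (-2 each), 2×bromo (-1 each); total -6. So Ta + (-6) = 1−, giving Ta = +5.
Ligands are named alphabetically: azido before bromo before fluoro before oxalato.
The complex ion is anionic, so tantalum takes the -ate form tantalate(V).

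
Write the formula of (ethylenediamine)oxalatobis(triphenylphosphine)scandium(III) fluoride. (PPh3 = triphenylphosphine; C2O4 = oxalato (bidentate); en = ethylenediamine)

[Sc(C2O4)(en)(PPh3)2]F

Ligands: 2 triphenylphosphine (PPh3, neutral), 1 oxalato (C2O4, -2), 1 ethylenediamine (en, neutral). Ligand charge sum = -2.
With Sc in oxidation state +3, the complex ion is [Sc...]^1+.
Charge balance with fluoride (-1) requires 1 complex ion per 1 fluoride.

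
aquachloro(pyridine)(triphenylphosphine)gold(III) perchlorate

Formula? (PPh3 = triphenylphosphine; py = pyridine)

Ligands: 1 triphenylphosphine (PPh3, neutral), 1 aqua (H2O, neutral), 1 pyridine (py, neutral), 1 chloro (Cl, -1). Ligand charge sum = -1.
Charge balance with perchlorate (-1) requires 1 complex ion per 2 perchlorate.

[AuCl(H2O)(PPh3)(py)](ClO4)2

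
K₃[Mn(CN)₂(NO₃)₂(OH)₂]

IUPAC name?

The 3 potassium counter-ions carry a total charge of +3, so each complex ion is 3−.
Ligand charges: 2×cyano (-1 each), 2×nitrato (-1 each), 2×hydroxo (-1 each); total -6. So Mn + (-6) = 3−, giving Mn = +3.
Ligands are named alphabetically: cyano before hydroxo before nitrato.
The complex ion is anionic, so manganese takes the -ate form manganate(III).

potassium dicyanodihydroxodinitratomanganate(III)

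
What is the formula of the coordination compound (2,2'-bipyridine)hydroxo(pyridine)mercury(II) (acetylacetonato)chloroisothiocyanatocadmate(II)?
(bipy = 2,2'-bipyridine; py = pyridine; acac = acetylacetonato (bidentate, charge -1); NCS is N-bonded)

[Hg(bipy)(OH)(py)][Cd(acac)Cl(NCS)]

Cation [Hg…]: ligand charges -1, Hg(II) ⇒ ion charge 1+.
Anion [Cd…]: ligand charges -3, Cd(II) ⇒ ion charge 1−.
One 1+ cation balances one 1− anion.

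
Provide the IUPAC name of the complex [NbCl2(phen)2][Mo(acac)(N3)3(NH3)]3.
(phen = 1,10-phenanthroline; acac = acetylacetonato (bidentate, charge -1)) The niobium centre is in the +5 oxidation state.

dichlorobis(1,10-phenanthroline)niobium(V) (acetylacetonato)amminetriazidomolybdate(III)

Both ions are complex: the cation is named first with the plain metal name, the anion second with the -ate form; each ion's ligands are alphabetised independently.
Nb is given as +5; the cation's ligand charges sum to -2, so the complex cation is 3+.
With 3 anions per cation, each anion must be 3/3 = 1−.
Anion: ligand charges sum to -4; for the ion to be 1−, Mo = +3.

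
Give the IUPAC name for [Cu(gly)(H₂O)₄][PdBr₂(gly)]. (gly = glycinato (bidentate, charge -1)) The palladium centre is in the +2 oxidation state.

tetraaqua(glycinato)copper(II) dibromo(glycinato)palladate(II)

Pd is given as +2; the anion's ligand charges sum to -3, so the complex anion is 1−.
A 1:1 salt means the cation carries the equal and opposite charge, 1+.
Cation: ligand charges sum to -1; for the ion to be 1+, Cu = +2.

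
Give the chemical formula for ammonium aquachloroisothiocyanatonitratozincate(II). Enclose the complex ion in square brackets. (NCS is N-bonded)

Ligands: 1 aqua (H2O, neutral), 1 chloro (Cl, -1), 1 isothiocyanato (NCS, -1), 1 nitrato (NO3, -1). Ligand charge sum = -3.
Charge balance with ammonium (+1) requires 1 complex ion per 1 ammonium.

NH4[ZnCl(H2O)(NCS)(NO3)]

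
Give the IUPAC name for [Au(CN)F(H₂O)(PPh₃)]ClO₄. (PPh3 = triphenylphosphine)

aquacyanofluoro(triphenylphosphine)gold(III) perchlorate

The 1 perchlorate counter-ion carries a total charge of -1, so each complex ion is 1+.
Ligand charges: 1×aqua (neutral), 1×triphenylphosphine (neutral), 1×fluoro (-1 each), 1×cyano (-1 each); total -2. So Au + (-2) = 1+, giving Au = +3.
Ligands are named alphabetically: aqua before cyano before fluoro before triphenylphosphine.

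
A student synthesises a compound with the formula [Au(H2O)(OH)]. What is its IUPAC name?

aquahydroxogold(I)

There is no counter-ion, so the complex is neutral overall.
Ligand charges: 1×hydroxo (-1 each), 1×aqua (neutral); total -1. So Au + (-1) = 0, giving Au = +1.
Ligands are named alphabetically: aqua before hydroxo.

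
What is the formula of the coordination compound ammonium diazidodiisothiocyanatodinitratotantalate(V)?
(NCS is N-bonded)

NH4[Ta(N3)2(NCS)2(NO3)2]

Ligands: 2 nitrato (NO3, -1), 2 azido (N3, -1), 2 isothiocyanato (NCS, -1). Ligand charge sum = -6.
With Ta in oxidation state +5, the complex ion is [Ta...]^1−.
Charge balance with ammonium (+1) requires 1 complex ion per 1 ammonium.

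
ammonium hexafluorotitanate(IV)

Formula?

Ligands: 6 fluoro (F, -1). Ligand charge sum = -6.
With Ti in oxidation state +4, the complex ion is [Ti...]^2−.
Charge balance with ammonium (+1) requires 1 complex ion per 2 ammonium.

(NH4)2[TiF6]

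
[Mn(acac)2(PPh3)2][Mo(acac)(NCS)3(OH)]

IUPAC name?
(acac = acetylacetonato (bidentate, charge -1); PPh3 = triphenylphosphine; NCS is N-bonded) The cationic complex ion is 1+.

The complex cation is given as 1+; its ligand charges sum to -2, so Mn = +3.
A 1:1 salt means the anion carries the equal and opposite charge, 1−.
Anion: ligand charges sum to -5; for the ion to be 1−, Mo = +4.

bis(acetylacetonato)bis(triphenylphosphine)manganese(III) (acetylacetonato)hydroxotriisothiocyanatomolybdate(IV)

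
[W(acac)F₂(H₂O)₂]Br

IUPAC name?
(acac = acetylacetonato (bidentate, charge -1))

(acetylacetonato)diaquadifluorotungsten(IV) bromide

The 1 bromide counter-ion carries a total charge of -1, so each complex ion is 1+.
Ligand charges: 1×acetylacetonato (-1 each), 2×fluoro (-1 each), 2×aqua (neutral); total -3. So W + (-3) = 1+, giving W = +4.
Ligands are named alphabetically: acetylacetonato before aqua before fluoro.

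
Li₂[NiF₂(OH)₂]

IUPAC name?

lithium difluorodihydroxonickelate(II)

The 2 lithium counter-ions carry a total charge of +2, so each complex ion is 2−.
Ligand charges: 2×hydroxo (-1 each), 2×fluoro (-1 each); total -4. So Ni + (-4) = 2−, giving Ni = +2.
The complex ion is anionic, so nickel takes the -ate form nickelate(II).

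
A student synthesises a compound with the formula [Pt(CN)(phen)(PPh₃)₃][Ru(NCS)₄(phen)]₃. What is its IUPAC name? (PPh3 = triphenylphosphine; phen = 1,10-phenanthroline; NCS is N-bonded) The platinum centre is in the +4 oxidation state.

Both ions are complex: the cation is named first with the plain metal name, the anion second with the -ate form; each ion's ligands are alphabetised independently.
Pt is given as +4; the cation's ligand charges sum to -1, so the complex cation is 3+.
With 3 anions per cation, each anion must be 3/3 = 1−.
Anion: ligand charges sum to -4; for the ion to be 1−, Ru = +3.

cyano(1,10-phenanthroline)tris(triphenylphosphine)platinum(IV) tetraisothiocyanato(1,10-phenanthroline)ruthenate(III)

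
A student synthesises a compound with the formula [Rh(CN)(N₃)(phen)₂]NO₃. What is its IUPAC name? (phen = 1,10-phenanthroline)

azidocyanobis(1,10-phenanthroline)rhodium(III) nitrate

The 1 nitrate counter-ion carries a total charge of -1, so each complex ion is 1+.
Ligand charges: 1×cyano (-1 each), 2×1,10-phenanthroline (neutral), 1×azido (-1 each); total -2. So Rh + (-2) = 1+, giving Rh = +3.
Ligands are named alphabetically: azido before cyano before phenanthroline.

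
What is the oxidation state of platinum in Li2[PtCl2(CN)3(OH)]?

+4

2 lithium outside the brackets (+1 each) → the complex ion is 2−.
Ligand charges: 2×Cl = -2; 3×CN = -3; 1×OH = -1; sum -6.
Pt + (-6) = 2− ⇒ Pt is +4.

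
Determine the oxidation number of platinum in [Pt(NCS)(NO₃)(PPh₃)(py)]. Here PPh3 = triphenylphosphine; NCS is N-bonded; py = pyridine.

No counter-ion: the bracketed complex is neutral.
Ligand charges: 1×PPh3 neutral; 1×NO3 = -1; 1×NCS = -1; 1×py neutral; sum -2.
Pt + (-2) = 0 ⇒ Pt is +2.

+2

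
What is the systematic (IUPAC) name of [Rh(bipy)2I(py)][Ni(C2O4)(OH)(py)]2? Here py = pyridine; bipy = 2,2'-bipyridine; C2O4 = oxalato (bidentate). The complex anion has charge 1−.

bis(2,2'-bipyridine)iodo(pyridine)rhodium(III) hydroxooxalato(pyridine)nickelate(II)

The complex anion is given as 1−; its ligand charges sum to -3, so Ni = +2.
With 2 anions per cation, the cation must be 2×1 = 2+.
Cation: ligand charges sum to -1; for the ion to be 2+, Rh = +3.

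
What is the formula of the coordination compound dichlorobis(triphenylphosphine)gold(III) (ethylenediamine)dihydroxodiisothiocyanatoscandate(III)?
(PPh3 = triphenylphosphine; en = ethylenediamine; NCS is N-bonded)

[AuCl2(PPh3)2][Sc(en)(NCS)2(OH)2]

Cation [Au…]: ligand charges -2, Au(III) ⇒ ion charge 1+.
Anion [Sc…]: ligand charges -4, Sc(III) ⇒ ion charge 1−.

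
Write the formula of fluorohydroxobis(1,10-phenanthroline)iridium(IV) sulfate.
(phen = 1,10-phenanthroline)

[IrF(OH)(phen)2]SO4

Ligands: 1 hydroxo (OH, -1), 2 1,10-phenanthroline (phen, neutral), 1 fluoro (F, -1). Ligand charge sum = -2.
With Ir in oxidation state +4, the complex ion is [Ir...]^2+.
Charge balance with sulfate (-2) requires 1 complex ion per 1 sulfate.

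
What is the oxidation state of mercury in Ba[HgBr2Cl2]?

+2

1 barium outside the brackets (+2 each) → the complex ion is 2−.
Ligand charges: 2×Cl = -2; 2×Br = -2; sum -4.
Hg + (-4) = 2− ⇒ Hg is +2.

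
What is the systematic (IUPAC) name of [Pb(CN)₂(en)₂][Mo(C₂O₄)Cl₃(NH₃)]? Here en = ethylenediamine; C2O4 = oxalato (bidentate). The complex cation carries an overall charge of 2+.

dicyanobis(ethylenediamine)lead(IV) amminetrichlorooxalatomolybdate(III)

Both ions are complex: the cation is named first with the plain metal name, the anion second with the -ate form; each ion's ligands are alphabetised independently.
The complex cation is given as 2+; its ligand charges sum to -2, so Pb = +4.
A 1:1 salt means the anion carries the equal and opposite charge, 2−.
Anion: ligand charges sum to -5; for the ion to be 2−, Mo = +3.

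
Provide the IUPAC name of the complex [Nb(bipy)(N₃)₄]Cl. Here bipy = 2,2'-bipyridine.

tetraazido(2,2'-bipyridine)niobium(V) chloride

The 1 chloride counter-ion carries a total charge of -1, so each complex ion is 1+.
Ligand charges: 1×2,2'-bipyridine (neutral), 4×azido (-1 each); total -4. So Nb + (-4) = 1+, giving Nb = +5.
Ligands are named alphabetically: azido before bipyridine.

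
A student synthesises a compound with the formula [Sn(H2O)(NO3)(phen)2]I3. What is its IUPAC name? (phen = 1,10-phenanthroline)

The 3 iodide counter-ions carry a total charge of -3, so each complex ion is 3+.
Ligand charges: 1×aqua (neutral), 2×1,10-phenanthroline (neutral), 1×nitrato (-1 each); total -1. So Sn + (-1) = 3+, giving Sn = +4.
Ligands are named alphabetically: aqua before nitrato before phenanthroline.

aquanitratobis(1,10-phenanthroline)tin(IV) iodide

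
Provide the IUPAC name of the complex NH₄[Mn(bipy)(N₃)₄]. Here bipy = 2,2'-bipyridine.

ammonium tetraazido(2,2'-bipyridine)manganate(III)

The 1 ammonium counter-ion carries a total charge of +1, so each complex ion is 1−.
Ligand charges: 4×azido (-1 each), 1×2,2'-bipyridine (neutral); total -4. So Mn + (-4) = 1−, giving Mn = +3.
Ligands are named alphabetically: azido before bipyridine.
The complex ion is anionic, so manganese takes the -ate form manganate(III).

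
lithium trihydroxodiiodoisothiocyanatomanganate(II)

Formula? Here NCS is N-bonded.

Li4[MnI2(NCS)(OH)3]

Ligands: 1 isothiocyanato (NCS, -1), 2 iodo (I, -1), 3 hydroxo (OH, -1). Ligand charge sum = -6.
With Mn in oxidation state +2, the complex ion is [Mn...]^4−.
Charge balance with lithium (+1) requires 1 complex ion per 4 lithium.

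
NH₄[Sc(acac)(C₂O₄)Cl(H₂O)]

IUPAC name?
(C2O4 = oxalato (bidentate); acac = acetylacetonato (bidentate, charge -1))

The 1 ammonium counter-ion carries a total charge of +1, so each complex ion is 1−.
Ligand charges: 1×oxalato (-2 each), 1×aqua (neutral), 1×chloro (-1 each), 1×acetylacetonato (-1 each); total -4. So Sc + (-4) = 1−, giving Sc = +3.
The complex ion is anionic, so scandium takes the -ate form scandate(III).

ammonium (acetylacetonato)aquachlorooxalatoscandate(III)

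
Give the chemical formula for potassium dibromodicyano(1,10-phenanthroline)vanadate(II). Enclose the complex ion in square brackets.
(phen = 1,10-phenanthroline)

Ligands: 2 cyano (CN, -1), 2 bromo (Br, -1), 1 1,10-phenanthroline (phen, neutral). Ligand charge sum = -4.
Charge balance with potassium (+1) requires 1 complex ion per 2 potassium.

K2[VBr2(CN)2(phen)]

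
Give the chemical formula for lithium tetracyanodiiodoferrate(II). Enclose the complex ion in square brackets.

Li4[Fe(CN)4I2]

Ligands: 2 iodo (I, -1), 4 cyano (CN, -1). Ligand charge sum = -6.
With Fe in oxidation state +2, the complex ion is [Fe...]^4−.
Charge balance with lithium (+1) requires 1 complex ion per 4 lithium.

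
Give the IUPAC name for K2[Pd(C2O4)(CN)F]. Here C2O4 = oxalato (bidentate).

potassium cyanofluorooxalatopalladate(II)

The 2 potassium counter-ions carry a total charge of +2, so each complex ion is 2−.
Ligand charges: 1×fluoro (-1 each), 1×cyano (-1 each), 1×oxalato (-2 each); total -4. So Pd + (-4) = 2−, giving Pd = +2.
Ligands are named alphabetically: cyano before fluoro before oxalato.
The complex ion is anionic, so palladium takes the -ate form palladate(II).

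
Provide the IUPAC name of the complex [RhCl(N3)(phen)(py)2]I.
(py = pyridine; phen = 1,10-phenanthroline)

The 1 iodide counter-ion carries a total charge of -1, so each complex ion is 1+.
Ligand charges: 2×pyridine (neutral), 1×chloro (-1 each), 1×azido (-1 each), 1×1,10-phenanthroline (neutral); total -2. So Rh + (-2) = 1+, giving Rh = +3.
Ligands are named alphabetically: azido before chloro before phenanthroline before pyridine.

azidochloro(1,10-phenanthroline)bis(pyridine)rhodium(III) iodide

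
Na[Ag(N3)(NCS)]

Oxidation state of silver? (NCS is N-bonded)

+1

1 sodium outside the brackets (+1 each) → the complex ion is 1−.
Ligand charges: 1×N3 = -1; 1×NCS = -1; sum -2.
Ag + (-2) = 1− ⇒ Ag is +1.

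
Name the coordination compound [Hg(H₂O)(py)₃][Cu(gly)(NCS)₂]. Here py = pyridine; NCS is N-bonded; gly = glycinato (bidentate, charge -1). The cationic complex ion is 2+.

aquatris(pyridine)mercury(II) (glycinato)diisothiocyanatocuprate(I)

Both ions are complex: the cation is named first with the plain metal name, the anion second with the -ate form; each ion's ligands are alphabetised independently.
The complex cation is given as 2+; its ligand charges sum to 0, so Hg = +2.
A 1:1 salt means the anion carries the equal and opposite charge, 2−.
Anion: ligand charges sum to -3; for the ion to be 2−, Cu = +1.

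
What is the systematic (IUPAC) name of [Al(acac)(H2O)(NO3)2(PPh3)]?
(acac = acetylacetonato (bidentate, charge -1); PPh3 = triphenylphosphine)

There is no counter-ion, so the complex is neutral overall.
Ligand charges: 1×acetylacetonato (-1 each), 1×aqua (neutral), 1×triphenylphosphine (neutral), 2×nitrato (-1 each); total -3. So Al + (-3) = 0, giving Al = +3.
Ligands are named alphabetically: acetylacetonato before aqua before nitrato before triphenylphosphine.

(acetylacetonato)aquadinitrato(triphenylphosphine)aluminium(III)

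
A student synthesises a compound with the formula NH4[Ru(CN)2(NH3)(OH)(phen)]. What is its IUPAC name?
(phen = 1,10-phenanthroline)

ammonium amminedicyanohydroxo(1,10-phenanthroline)ruthenate(II)

The 1 ammonium counter-ion carries a total charge of +1, so each complex ion is 1−.
Ligand charges: 1×hydroxo (-1 each), 2×cyano (-1 each), 1×1,10-phenanthroline (neutral), 1×ammine (neutral); total -3. So Ru + (-3) = 1−, giving Ru = +2.
The complex ion is anionic, so ruthenium takes the -ate form ruthenate(II).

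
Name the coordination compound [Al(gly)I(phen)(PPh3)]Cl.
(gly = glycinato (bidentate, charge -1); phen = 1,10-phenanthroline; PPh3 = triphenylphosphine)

(glycinato)iodo(1,10-phenanthroline)(triphenylphosphine)aluminium(III) chloride

The 1 chloride counter-ion carries a total charge of -1, so each complex ion is 1+.
Ligand charges: 1×glycinato (-1 each), 1×1,10-phenanthroline (neutral), 1×triphenylphosphine (neutral), 1×iodo (-1 each); total -2. So Al + (-2) = 1+, giving Al = +3.
Ligands are named alphabetically: glycinato before iodo before phenanthroline before triphenylphosphine.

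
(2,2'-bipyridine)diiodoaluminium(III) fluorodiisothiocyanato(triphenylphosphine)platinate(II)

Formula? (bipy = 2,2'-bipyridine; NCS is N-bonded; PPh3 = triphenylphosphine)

Cation [Al…]: ligand charges -2, Al(III) ⇒ ion charge 1+.
Anion [Pt…]: ligand charges -3, Pt(II) ⇒ ion charge 1−.

[Al(bipy)I2][PtF(NCS)2(PPh3)]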